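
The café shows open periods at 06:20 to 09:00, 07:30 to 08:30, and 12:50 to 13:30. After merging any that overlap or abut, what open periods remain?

07:30–08:30 overlaps/touches 06:20–09:00 → extend to 06:20–09:00.
12:50–13:30 is disjoint → start new block.

06:20–09:00, 12:50–13:30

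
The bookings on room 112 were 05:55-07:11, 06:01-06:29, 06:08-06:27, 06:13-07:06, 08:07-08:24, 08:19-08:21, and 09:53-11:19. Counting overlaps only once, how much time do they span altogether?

2 h 59 min

Merged: 05:55–07:11, 08:07–08:24, 09:53–11:19.
Lengths: 1 h 16 min + 17 min + 1 h 26 min = 2 h 59 min.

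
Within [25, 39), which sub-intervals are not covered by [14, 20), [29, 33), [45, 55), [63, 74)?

Covered (merged): [14, 20), [29, 33), [45, 55), [63, 74).
Complement within [25, 39): [25, 29), [33, 39).

[25, 29) ∪ [33, 39)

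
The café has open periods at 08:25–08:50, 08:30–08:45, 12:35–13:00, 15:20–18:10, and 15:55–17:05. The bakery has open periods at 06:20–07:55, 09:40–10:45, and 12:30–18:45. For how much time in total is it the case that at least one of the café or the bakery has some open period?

Merge the first list: 08:25–08:50, 12:35–13:00, 15:20–18:10.
A ∪ B = 06:20–07:55, 08:25–08:50, 09:40–10:45, 12:30–18:45.
Total: 1 h 35 min + 25 min + 1 h 5 min + 6 h 15 min = 9 h 20 min.

9 h 20 min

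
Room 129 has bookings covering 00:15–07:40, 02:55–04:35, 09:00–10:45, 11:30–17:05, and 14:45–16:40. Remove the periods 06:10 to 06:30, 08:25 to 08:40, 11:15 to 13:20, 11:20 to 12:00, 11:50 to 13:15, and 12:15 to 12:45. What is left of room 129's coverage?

00:15–06:10, 06:30–07:40, 09:00–10:45, 13:20–17:05

Merge the first list: 00:15–07:40, 09:00–10:45, 11:30–17:05.
Merge the second list: 06:10–06:30, 08:25–08:40, 11:15–13:20.
00:15–07:40 \ B = 00:15–06:10, 06:30–07:40.
09:00–10:45: nothing removed.
11:30–17:05 \ B = 13:20–17:05.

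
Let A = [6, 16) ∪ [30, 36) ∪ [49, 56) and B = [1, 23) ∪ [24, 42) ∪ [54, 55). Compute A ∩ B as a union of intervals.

[6, 16) ∪ [30, 36) ∪ [54, 55)

[6, 16) meets the second set on [6, 16).
[30, 36) meets the second set on [30, 36).
[49, 56) meets the second set on [54, 55).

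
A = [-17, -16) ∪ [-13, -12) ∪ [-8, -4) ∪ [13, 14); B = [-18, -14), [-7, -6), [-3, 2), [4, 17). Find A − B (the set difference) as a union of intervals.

[-17, -16) lies entirely inside B → drops out.
[-13, -12) is untouched.
[-8, -4) with B removed leaves [-8, -7), [-6, -4).
[13, 14) lies entirely inside B → drops out.

[-13, -12) ∪ [-8, -7) ∪ [-6, -4)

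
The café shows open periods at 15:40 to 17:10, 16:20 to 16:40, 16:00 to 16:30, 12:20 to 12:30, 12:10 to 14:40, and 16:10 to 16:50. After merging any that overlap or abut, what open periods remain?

12:10-14:40, 15:40-17:10

Sort by start: 12:10-14:40, 12:20-12:30, 15:40-17:10, 16:00-16:30, 16:10-16:50, 16:20-16:40.
12:20-12:30 overlaps/touches 12:10-14:40 → extend to 12:10-14:40.
15:40-17:10 is disjoint → start new block.
16:00-16:30 overlaps/touches 15:40-17:10 → extend to 15:40-17:10.
16:10-16:50 overlaps/touches 15:40-17:10 → extend to 15:40-17:10.
16:20-16:40 overlaps/touches 15:40-17:10 → extend to 15:40-17:10.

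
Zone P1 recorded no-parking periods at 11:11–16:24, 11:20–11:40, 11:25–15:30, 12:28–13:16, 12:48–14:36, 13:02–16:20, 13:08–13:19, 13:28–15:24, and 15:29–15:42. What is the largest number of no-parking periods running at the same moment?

6

At 13:08, 6 of the intervals are simultaneously active.
No point has more.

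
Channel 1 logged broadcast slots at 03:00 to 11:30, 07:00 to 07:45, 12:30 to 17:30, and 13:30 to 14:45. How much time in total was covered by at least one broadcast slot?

Merged: 03:00-11:30, 12:30-17:30.
Lengths: 8 h 30 min + 5 h = 13 h 30 min.

13 h 30 min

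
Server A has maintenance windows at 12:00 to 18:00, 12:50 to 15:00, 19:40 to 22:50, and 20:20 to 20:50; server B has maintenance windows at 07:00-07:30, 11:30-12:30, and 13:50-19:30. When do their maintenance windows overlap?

12:00–12:30, 13:50–18:00

Merge the first list: 12:00–18:00, 19:40–22:50.
12:00–18:00 overlaps B on 12:00–12:30, 13:50–18:00.
19:40–22:50 falls entirely outside B.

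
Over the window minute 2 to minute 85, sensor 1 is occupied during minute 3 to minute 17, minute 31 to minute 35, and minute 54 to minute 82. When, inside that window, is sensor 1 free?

minute 2 to minute 3, minute 17 to minute 31, minute 35 to minute 54, minute 82 to minute 85

Covered (merged): minute 3 to minute 17, minute 31 to minute 35, minute 54 to minute 82.
Complement within minute 2 to minute 85: minute 2 to minute 3, minute 17 to minute 31, minute 35 to minute 54, minute 82 to minute 85.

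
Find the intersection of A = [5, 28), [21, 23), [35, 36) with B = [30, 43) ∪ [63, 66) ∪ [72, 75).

A, merged: [5, 28), [35, 36).
[5, 28) falls entirely outside B.
[35, 36) overlaps B on [35, 36).

[35, 36)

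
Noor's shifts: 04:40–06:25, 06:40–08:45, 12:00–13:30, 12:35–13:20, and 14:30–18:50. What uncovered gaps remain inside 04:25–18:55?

Covered (merged): 04:40–06:25, 06:40–08:45, 12:00–13:30, 14:30–18:50.
Complement within 04:25–18:55: 04:25–04:40, 06:25–06:40, 08:45–12:00, 13:30–14:30, 18:50–18:55.

04:25–04:40, 06:25–06:40, 08:45–12:00, 13:30–14:30, 18:50–18:55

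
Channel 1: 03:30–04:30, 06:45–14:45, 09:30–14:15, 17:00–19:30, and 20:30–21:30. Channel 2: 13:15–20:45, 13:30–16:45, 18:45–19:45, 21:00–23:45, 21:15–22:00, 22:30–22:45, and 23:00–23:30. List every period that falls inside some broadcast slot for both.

13:15–14:45, 17:00–19:30, 20:30–20:45, 21:00–21:30

First set merges to 03:30–04:30, 06:45–14:45, 17:00–19:30, 20:30–21:30.
Second set merges to 13:15–20:45, 21:00–23:45.
03:30–04:30 falls entirely outside B.
06:45–14:45 overlaps B on 13:15–14:45.
17:00–19:30 overlaps B on 17:00–19:30.
20:30–21:30 overlaps B on 20:30–20:45, 21:00–21:30.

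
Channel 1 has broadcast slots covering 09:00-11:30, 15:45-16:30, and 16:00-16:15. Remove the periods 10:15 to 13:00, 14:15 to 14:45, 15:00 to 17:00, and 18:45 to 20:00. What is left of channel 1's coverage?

09:00-10:15

A, merged: 09:00-11:30, 15:45-16:30.
09:00-11:30 minus B → 09:00-10:15.
15:45-16:30: fully covered by B → removed.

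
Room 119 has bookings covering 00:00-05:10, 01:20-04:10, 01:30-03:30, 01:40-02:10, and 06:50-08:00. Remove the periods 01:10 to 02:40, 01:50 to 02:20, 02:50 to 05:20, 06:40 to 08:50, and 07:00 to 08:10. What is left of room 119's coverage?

Merge the first list: 00:00-05:10, 06:50-08:00.
Merge the second list: 01:10-02:40, 02:50-05:20, 06:40-08:50.
00:00-05:10 \ B = 00:00-01:10, 02:40-02:50.
06:50-08:00: entirely removed.

00:00-01:10, 02:40-02:50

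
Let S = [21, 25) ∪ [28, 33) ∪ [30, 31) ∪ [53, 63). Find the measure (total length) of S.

19

Merged: [21, 25), [28, 33), [53, 63).
Lengths: 4 + 5 + 10 = 19.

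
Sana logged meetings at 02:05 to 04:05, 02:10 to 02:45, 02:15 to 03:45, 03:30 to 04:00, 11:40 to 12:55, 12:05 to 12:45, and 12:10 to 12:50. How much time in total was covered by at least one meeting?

3 h 15 min

Merged: 02:05–04:05, 11:40–12:55.
Lengths: 2 h + 1 h 15 min = 3 h 15 min.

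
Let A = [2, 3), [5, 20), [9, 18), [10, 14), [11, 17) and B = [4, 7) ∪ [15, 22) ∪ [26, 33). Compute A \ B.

[2, 3) ∪ [7, 15)

Merge the first list: [2, 3), [5, 20).
[2, 3): no B overlap → unchanged.
[5, 20) minus B → [7, 15).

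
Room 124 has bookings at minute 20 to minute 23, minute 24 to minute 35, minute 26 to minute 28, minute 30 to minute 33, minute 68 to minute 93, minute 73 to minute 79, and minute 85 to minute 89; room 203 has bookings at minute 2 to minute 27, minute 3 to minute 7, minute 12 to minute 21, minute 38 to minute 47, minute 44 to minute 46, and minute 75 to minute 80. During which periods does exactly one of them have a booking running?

A, merged: minute 20 to minute 23, minute 24 to minute 35, minute 68 to minute 93.
B, merged: minute 2 to minute 27, minute 38 to minute 47, minute 75 to minute 80.
A \ B = minute 27 to minute 35, minute 68 to minute 75, minute 80 to minute 93.
B \ A = minute 2 to minute 20, minute 23 to minute 24, minute 38 to minute 47.
Union of the two gives the symmetric difference.

minute 2 to minute 20, minute 23 to minute 24, minute 27 to minute 35, minute 38 to minute 47, minute 68 to minute 75, minute 80 to minute 93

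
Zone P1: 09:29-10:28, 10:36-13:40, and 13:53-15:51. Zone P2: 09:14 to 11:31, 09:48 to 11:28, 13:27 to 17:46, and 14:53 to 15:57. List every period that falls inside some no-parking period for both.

09:29-10:28, 10:36-11:31, 13:27-13:40, 13:53-15:51

B, merged: 09:14-11:31, 13:27-17:46.
09:29-10:28 ∩ B → 09:29-10:28.
10:36-13:40 ∩ B → 10:36-11:31, 13:27-13:40.
13:53-15:51 ∩ B → 13:53-15:51.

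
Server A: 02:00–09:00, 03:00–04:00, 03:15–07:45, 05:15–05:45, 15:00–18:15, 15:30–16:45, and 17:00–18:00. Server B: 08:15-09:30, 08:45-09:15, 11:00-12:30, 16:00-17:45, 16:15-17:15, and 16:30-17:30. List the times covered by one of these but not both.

02:00-08:15, 09:00-09:30, 11:00-12:30, 15:00-16:00, 17:45-18:15

Merge the first list: 02:00-09:00, 15:00-18:15.
Merge the second list: 08:15-09:30, 11:00-12:30, 16:00-17:45.
A but not B: 02:00-08:15, 15:00-16:00, 17:45-18:15.
B but not A: 09:00-09:30, 11:00-12:30.
Combining gives A △ B.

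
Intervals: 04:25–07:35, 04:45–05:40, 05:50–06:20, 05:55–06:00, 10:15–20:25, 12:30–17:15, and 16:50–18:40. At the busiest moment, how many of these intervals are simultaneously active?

3

Walk the sorted start/end points keeping a running depth.
The depth first hits 3 at 05:55.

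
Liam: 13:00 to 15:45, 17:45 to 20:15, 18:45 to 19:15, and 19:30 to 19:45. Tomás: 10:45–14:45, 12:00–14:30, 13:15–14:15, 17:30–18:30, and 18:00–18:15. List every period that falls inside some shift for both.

A, merged: 13:00-15:45, 17:45-20:15.
B, merged: 10:45-14:45, 17:30-18:30.
13:00-15:45 meets the second set on 13:00-14:45.
17:45-20:15 meets the second set on 17:45-18:30.

13:00-14:45, 17:45-18:30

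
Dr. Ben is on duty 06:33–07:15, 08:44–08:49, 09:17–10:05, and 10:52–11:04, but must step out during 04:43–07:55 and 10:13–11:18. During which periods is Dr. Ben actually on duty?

08:44–08:49, 09:17–10:05

06:33–07:15: fully covered by B → removed.
08:44–08:49: no B overlap → unchanged.
09:17–10:05: no B overlap → unchanged.
10:52–11:04: fully covered by B → removed.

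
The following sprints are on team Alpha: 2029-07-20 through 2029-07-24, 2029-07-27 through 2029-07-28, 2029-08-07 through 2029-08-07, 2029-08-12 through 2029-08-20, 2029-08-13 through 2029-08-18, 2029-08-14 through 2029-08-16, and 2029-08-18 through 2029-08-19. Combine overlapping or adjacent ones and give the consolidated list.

2029-07-27 through 2029-07-28 is disjoint → start new block.
2029-08-07 through 2029-08-07 is disjoint → start new block.
2029-08-12 through 2029-08-20 is disjoint → start new block.
2029-08-13 through 2029-08-18 overlaps/touches 2029-08-12 through 2029-08-20 → extend to 2029-08-12 through 2029-08-20.
2029-08-14 through 2029-08-16 overlaps/touches 2029-08-12 through 2029-08-20 → extend to 2029-08-12 through 2029-08-20.
2029-08-18 through 2029-08-19 overlaps/touches 2029-08-12 through 2029-08-20 → extend to 2029-08-12 through 2029-08-20.

2029-07-20 through 2029-07-24, 2029-07-27 through 2029-07-28, 2029-08-07 through 2029-08-07, 2029-08-12 through 2029-08-20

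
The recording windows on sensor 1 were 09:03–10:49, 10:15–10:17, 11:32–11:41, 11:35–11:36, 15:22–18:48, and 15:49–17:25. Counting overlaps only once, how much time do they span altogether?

Merged: 09:03–10:49, 11:32–11:41, 15:22–18:48.
Lengths: 1 h 46 min + 9 min + 3 h 26 min = 5 h 21 min.

5 h 21 min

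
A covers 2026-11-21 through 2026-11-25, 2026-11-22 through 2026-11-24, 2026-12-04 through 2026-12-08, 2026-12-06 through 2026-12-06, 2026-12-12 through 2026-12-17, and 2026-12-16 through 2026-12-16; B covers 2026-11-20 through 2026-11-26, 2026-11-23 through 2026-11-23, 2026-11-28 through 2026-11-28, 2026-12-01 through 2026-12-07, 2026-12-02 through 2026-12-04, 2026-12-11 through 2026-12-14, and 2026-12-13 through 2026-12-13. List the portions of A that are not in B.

A, merged: 2026-11-21 through 2026-11-25, 2026-12-04 through 2026-12-08, 2026-12-12 through 2026-12-17.
B, merged: 2026-11-20 through 2026-11-26, 2026-11-28 through 2026-11-28, 2026-12-01 through 2026-12-07, 2026-12-11 through 2026-12-14.
2026-11-21 through 2026-11-25: entirely removed.
2026-12-04 through 2026-12-08 \ B = 2026-12-08 through 2026-12-08.
2026-12-12 through 2026-12-17 \ B = 2026-12-15 through 2026-12-17.

2026-12-08 through 2026-12-08, 2026-12-15 through 2026-12-17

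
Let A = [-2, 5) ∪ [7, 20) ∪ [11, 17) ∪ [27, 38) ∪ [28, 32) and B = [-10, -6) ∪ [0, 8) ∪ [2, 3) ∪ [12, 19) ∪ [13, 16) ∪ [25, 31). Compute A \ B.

Merge the first list: [-2, 5), [7, 20), [27, 38).
Merge the second list: [-10, -6), [0, 8), [12, 19), [25, 31).
[-2, 5) minus B → [-2, 0).
[7, 20) minus B → [8, 12), [19, 20).
[27, 38) minus B → [31, 38).

[-2, 0) ∪ [8, 12) ∪ [19, 20) ∪ [31, 38)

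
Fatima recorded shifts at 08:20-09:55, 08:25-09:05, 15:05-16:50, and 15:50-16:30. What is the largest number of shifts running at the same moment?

2

At 08:25, 2 of the intervals are simultaneously active.
No point has more.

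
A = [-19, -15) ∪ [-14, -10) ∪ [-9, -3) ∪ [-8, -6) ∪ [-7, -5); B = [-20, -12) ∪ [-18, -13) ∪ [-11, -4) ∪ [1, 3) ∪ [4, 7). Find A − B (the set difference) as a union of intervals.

[-12, -11) ∪ [-4, -3)

First set merges to [-19, -15), [-14, -10), [-9, -3).
Second set merges to [-20, -12), [-11, -4), [1, 3), [4, 7).
[-19, -15): entirely removed.
[-14, -10) \ B = [-12, -11).
[-9, -3) \ B = [-4, -3).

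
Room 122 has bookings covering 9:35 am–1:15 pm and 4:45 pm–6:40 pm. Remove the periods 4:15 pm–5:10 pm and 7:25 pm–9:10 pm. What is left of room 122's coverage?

9:35 am–1:15 pm, 5:10 pm–6:40 pm

9:35 am–1:15 pm is untouched.
4:45 pm–6:40 pm with B removed leaves 5:10 pm–6:40 pm.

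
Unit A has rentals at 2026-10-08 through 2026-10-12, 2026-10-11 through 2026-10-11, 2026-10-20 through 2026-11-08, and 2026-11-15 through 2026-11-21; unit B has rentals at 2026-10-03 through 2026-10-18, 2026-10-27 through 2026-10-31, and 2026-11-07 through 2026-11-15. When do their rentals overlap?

2026-10-08 through 2026-10-12, 2026-10-27 through 2026-10-31, 2026-11-07 through 2026-11-08, 2026-11-15 through 2026-11-15

Merge the first list: 2026-10-08 through 2026-10-12, 2026-10-20 through 2026-11-08, 2026-11-15 through 2026-11-21.
2026-10-08 through 2026-10-12 ∩ B → 2026-10-08 through 2026-10-12.
2026-10-20 through 2026-11-08 ∩ B → 2026-10-27 through 2026-10-31, 2026-11-07 through 2026-11-08.
2026-11-15 through 2026-11-21 ∩ B → 2026-11-15 through 2026-11-15.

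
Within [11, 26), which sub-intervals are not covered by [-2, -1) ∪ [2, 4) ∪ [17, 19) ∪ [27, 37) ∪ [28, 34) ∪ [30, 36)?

[11, 17) ∪ [19, 26)

Covered (merged): [-2, -1), [2, 4), [17, 19), [27, 37).
Complement within [11, 26): [11, 17), [19, 26).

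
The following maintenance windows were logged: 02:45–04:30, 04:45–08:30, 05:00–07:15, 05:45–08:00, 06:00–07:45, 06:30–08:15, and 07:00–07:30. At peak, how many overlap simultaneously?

Walk the sorted start/end points keeping a running depth.
The depth first hits 6 at 07:00.

6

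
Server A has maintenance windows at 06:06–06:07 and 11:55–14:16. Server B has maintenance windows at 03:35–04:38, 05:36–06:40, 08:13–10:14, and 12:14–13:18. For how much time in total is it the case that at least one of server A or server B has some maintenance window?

6 h 29 min

A ∪ B = 03:35–04:38, 05:36–06:40, 08:13–10:14, 11:55–14:16.
Total: 1 h 3 min + 1 h 4 min + 2 h 1 min + 2 h 21 min = 6 h 29 min.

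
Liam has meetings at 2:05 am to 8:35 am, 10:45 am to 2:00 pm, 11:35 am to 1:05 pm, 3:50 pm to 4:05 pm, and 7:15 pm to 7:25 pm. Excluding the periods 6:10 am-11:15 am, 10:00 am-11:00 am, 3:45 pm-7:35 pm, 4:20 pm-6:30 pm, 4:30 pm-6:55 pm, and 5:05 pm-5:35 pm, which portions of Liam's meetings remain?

2:05 am–6:10 am, 11:15 am–2:00 pm

First set merges to 2:05 am–8:35 am, 10:45 am–2:00 pm, 3:50 pm–4:05 pm, 7:15 pm–7:25 pm.
Second set merges to 6:10 am–11:15 am, 3:45 pm–7:35 pm.
2:05 am–8:35 am minus B → 2:05 am–6:10 am.
10:45 am–2:00 pm minus B → 11:15 am–2:00 pm.
3:50 pm–4:05 pm: fully covered by B → removed.
7:15 pm–7:25 pm: fully covered by B → removed.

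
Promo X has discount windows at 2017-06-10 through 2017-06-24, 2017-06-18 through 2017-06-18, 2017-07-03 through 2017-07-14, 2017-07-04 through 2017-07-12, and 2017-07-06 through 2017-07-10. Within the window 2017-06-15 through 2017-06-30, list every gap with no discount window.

After merging, the occupied span is 2017-06-10 through 2017-06-24, 2017-07-03 through 2017-07-14.
Gaps within 2017-06-15 through 2017-06-30: 2017-06-25 through 2017-06-30.

2017-06-25 through 2017-06-30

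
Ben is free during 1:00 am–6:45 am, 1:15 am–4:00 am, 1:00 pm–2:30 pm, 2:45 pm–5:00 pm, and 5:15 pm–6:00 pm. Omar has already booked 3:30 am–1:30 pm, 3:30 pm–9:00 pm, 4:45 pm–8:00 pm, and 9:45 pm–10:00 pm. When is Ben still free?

Merge the first list: 1:00 am-6:45 am, 1:00 pm-2:30 pm, 2:45 pm-5:00 pm, 5:15 pm-6:00 pm.
Merge the second list: 3:30 am-1:30 pm, 3:30 pm-9:00 pm, 9:45 pm-10:00 pm.
1:00 am-6:45 am with B removed leaves 1:00 am-3:30 am.
1:00 pm-2:30 pm with B removed leaves 1:30 pm-2:30 pm.
2:45 pm-5:00 pm with B removed leaves 2:45 pm-3:30 pm.
5:15 pm-6:00 pm lies entirely inside B → drops out.

1:00 am-3:30 am, 1:30 pm-2:30 pm, 2:45 pm-3:30 pm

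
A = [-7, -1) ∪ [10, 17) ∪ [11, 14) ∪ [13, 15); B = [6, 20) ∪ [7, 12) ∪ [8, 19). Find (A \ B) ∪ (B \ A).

Merge the first list: [-7, -1), [10, 17).
Merge the second list: [6, 20).
A but not B: [-7, -1).
B but not A: [6, 10), [17, 20).
Combining gives A △ B.

[-7, -1) ∪ [6, 10) ∪ [17, 20)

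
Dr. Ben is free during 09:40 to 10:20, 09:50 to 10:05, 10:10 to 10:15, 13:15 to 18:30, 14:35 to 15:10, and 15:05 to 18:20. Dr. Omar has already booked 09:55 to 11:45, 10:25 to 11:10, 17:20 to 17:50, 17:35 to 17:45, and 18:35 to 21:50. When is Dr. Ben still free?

First set merges to 09:40-10:20, 13:15-18:30.
Second set merges to 09:55-11:45, 17:20-17:50, 18:35-21:50.
09:40-10:20 minus B → 09:40-09:55.
13:15-18:30 minus B → 13:15-17:20, 17:50-18:30.

09:40-09:55, 13:15-17:20, 17:50-18:30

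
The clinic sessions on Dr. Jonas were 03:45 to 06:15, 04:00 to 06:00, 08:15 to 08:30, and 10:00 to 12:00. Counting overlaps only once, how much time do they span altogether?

Merged: 03:45–06:15, 08:15–08:30, 10:00–12:00.
Lengths: 2 h 30 min + 15 min + 2 h = 4 h 45 min.

4 h 45 min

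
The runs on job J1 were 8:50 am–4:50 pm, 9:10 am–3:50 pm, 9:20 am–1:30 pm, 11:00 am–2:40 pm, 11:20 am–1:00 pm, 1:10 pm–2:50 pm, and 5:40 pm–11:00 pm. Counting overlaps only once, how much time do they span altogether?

13 h 20 min

Merged: 8:50 am–4:50 pm, 5:40 pm–11:00 pm.
Lengths: 8 h + 5 h 20 min = 13 h 20 min.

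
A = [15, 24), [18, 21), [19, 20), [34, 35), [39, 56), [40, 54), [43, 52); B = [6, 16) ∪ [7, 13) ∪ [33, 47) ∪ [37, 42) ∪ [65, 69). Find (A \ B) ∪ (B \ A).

[6, 15) ∪ [16, 24) ∪ [33, 34) ∪ [35, 39) ∪ [47, 56) ∪ [65, 69)

Merge the first list: [15, 24), [34, 35), [39, 56).
Merge the second list: [6, 16), [33, 47), [65, 69).
A \ B = [16, 24), [47, 56).
B \ A = [6, 15), [33, 34), [35, 39), [65, 69).
Union of the two gives the symmetric difference.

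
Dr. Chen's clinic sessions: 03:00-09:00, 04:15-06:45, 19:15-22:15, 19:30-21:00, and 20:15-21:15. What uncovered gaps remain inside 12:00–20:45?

The merged coverage is 03:00–09:00, 19:15–22:15.
Uncovered inside 12:00–20:45: 12:00–19:15.

12:00–19:15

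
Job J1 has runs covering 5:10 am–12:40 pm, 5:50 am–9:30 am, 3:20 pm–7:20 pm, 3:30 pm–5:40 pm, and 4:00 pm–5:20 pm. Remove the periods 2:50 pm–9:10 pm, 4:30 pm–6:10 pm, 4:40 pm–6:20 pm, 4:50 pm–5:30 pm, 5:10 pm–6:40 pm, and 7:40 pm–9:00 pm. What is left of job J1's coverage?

5:10 am–12:40 pm

A, merged: 5:10 am–12:40 pm, 3:20 pm–7:20 pm.
B, merged: 2:50 pm–9:10 pm.
5:10 am–12:40 pm is untouched.
3:20 pm–7:20 pm lies entirely inside B → drops out.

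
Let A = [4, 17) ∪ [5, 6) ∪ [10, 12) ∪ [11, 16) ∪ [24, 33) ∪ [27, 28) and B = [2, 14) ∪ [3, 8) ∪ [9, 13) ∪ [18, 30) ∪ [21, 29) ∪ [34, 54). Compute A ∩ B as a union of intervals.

A, merged: [4, 17), [24, 33).
B, merged: [2, 14), [18, 30), [34, 54).
[4, 17) ∩ B → [4, 14).
[24, 33) ∩ B → [24, 30).

[4, 14) ∪ [24, 30)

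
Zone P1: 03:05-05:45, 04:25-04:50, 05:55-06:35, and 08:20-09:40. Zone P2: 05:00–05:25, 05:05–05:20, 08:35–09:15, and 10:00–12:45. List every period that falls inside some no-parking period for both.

05:00-05:25, 08:35-09:15

Merge the first list: 03:05-05:45, 05:55-06:35, 08:20-09:40.
Merge the second list: 05:00-05:25, 08:35-09:15, 10:00-12:45.
03:05-05:45 ∩ B → 05:00-05:25.
05:55-06:35 meets no B interval.
08:20-09:40 ∩ B → 08:35-09:15.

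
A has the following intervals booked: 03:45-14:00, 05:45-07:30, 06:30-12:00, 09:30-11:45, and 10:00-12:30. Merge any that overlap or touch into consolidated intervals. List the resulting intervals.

05:45-07:30 overlaps/touches 03:45-14:00 → extend to 03:45-14:00.
06:30-12:00 overlaps/touches 03:45-14:00 → extend to 03:45-14:00.
09:30-11:45 overlaps/touches 03:45-14:00 → extend to 03:45-14:00.
10:00-12:30 overlaps/touches 03:45-14:00 → extend to 03:45-14:00.

03:45-14:00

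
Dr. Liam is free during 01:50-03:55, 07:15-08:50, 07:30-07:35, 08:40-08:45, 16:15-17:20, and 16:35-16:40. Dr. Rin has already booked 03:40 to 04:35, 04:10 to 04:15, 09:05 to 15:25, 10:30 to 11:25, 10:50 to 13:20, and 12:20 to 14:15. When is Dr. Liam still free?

01:50-03:40, 07:15-08:50, 16:15-17:20

Merge the first list: 01:50-03:55, 07:15-08:50, 16:15-17:20.
Merge the second list: 03:40-04:35, 09:05-15:25.
01:50-03:55 \ B = 01:50-03:40.
07:15-08:50: nothing removed.
16:15-17:20: nothing removed.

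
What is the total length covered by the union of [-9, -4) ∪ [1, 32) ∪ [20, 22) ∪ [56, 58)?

38

Merged: [-9, -4), [1, 32), [56, 58).
Lengths: 5 + 31 + 2 = 38.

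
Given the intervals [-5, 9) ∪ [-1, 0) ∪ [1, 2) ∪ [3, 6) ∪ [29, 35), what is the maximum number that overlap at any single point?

Sweep endpoints in order; track running count of active intervals.
Peak of 2 reached at -1.

2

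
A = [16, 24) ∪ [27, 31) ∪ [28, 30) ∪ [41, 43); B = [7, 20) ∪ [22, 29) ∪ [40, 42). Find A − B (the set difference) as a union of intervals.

Merge the first list: [16, 24), [27, 31), [41, 43).
[16, 24) \ B = [20, 22).
[27, 31) \ B = [29, 31).
[41, 43) \ B = [42, 43).

[20, 22) ∪ [29, 31) ∪ [42, 43)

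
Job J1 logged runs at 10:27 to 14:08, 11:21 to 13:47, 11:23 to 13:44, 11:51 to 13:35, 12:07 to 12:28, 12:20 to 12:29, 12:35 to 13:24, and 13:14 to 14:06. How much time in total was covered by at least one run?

Merged: 10:27–14:08.
Length: 3 h 41 min.

3 h 41 min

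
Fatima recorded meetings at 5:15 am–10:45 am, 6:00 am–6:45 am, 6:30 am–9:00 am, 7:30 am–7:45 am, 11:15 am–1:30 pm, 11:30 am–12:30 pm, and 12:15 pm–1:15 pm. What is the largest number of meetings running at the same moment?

3

Walk the sorted start/end points keeping a running depth.
The depth first hits 3 at 6:30 am.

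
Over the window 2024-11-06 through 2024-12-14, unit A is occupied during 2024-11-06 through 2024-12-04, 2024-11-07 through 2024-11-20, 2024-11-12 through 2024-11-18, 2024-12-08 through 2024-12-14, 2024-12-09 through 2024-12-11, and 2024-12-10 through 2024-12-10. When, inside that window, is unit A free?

2024-12-05 through 2024-12-07

The merged coverage is 2024-11-06 through 2024-12-04, 2024-12-08 through 2024-12-14.
Uncovered inside 2024-11-06 through 2024-12-14: 2024-12-05 through 2024-12-07.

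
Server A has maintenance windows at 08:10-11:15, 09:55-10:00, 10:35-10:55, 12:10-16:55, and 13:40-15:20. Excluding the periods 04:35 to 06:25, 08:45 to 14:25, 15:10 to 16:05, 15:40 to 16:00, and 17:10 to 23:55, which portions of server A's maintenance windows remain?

08:10–08:45, 14:25–15:10, 16:05–16:55

First set merges to 08:10–11:15, 12:10–16:55.
Second set merges to 04:35–06:25, 08:45–14:25, 15:10–16:05, 17:10–23:55.
08:10–11:15 with B removed leaves 08:10–08:45.
12:10–16:55 with B removed leaves 14:25–15:10, 16:05–16:55.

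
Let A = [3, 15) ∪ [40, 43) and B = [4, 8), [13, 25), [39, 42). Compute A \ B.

[3, 15) \ B = [3, 4), [8, 13).
[40, 43) \ B = [42, 43).

[3, 4) ∪ [8, 13) ∪ [42, 43)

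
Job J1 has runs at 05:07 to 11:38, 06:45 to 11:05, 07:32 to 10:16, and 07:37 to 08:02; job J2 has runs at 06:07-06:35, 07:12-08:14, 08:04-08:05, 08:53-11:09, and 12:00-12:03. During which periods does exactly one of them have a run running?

Merge the first list: 05:07–11:38.
Merge the second list: 06:07–06:35, 07:12–08:14, 08:53–11:09, 12:00–12:03.
A \ B = 05:07–06:07, 06:35–07:12, 08:14–08:53, 11:09–11:38.
B \ A = 12:00–12:03.
Union of the two gives the symmetric difference.

05:07–06:07, 06:35–07:12, 08:14–08:53, 11:09–11:38, 12:00–12:03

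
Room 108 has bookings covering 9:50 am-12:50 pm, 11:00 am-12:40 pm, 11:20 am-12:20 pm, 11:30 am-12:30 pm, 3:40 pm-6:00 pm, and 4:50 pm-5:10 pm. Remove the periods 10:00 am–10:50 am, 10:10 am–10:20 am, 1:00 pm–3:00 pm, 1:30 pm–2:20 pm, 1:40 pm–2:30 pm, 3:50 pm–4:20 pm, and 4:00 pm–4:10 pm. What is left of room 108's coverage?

A, merged: 9:50 am–12:50 pm, 3:40 pm–6:00 pm.
B, merged: 10:00 am–10:50 am, 1:00 pm–3:00 pm, 3:50 pm–4:20 pm.
9:50 am–12:50 pm \ B = 9:50 am–10:00 am, 10:50 am–12:50 pm.
3:40 pm–6:00 pm \ B = 3:40 pm–3:50 pm, 4:20 pm–6:00 pm.

9:50 am–10:00 am, 10:50 am–12:50 pm, 3:40 pm–3:50 pm, 4:20 pm–6:00 pm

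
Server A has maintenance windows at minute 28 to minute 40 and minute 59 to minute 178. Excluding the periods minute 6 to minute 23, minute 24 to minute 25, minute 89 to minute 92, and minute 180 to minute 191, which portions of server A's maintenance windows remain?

minute 28 to minute 40: nothing removed.
minute 59 to minute 178 \ B = minute 59 to minute 89, minute 92 to minute 178.

minute 28 to minute 40, minute 59 to minute 89, minute 92 to minute 178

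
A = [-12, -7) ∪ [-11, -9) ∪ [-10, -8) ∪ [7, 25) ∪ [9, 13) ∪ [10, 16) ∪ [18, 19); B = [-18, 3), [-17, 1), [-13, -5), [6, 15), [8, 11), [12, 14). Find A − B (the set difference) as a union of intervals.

A, merged: [-12, -7), [7, 25).
B, merged: [-18, 3), [6, 15).
[-12, -7): entirely removed.
[7, 25) \ B = [15, 25).

[15, 25)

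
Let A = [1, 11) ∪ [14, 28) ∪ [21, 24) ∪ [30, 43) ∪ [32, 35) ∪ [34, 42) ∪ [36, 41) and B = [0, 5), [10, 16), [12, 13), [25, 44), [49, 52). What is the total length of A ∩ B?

First set merges to [1, 11), [14, 28), [30, 43).
Second set merges to [0, 5), [10, 16), [25, 44), [49, 52).
A ∩ B = [1, 5), [10, 11), [14, 16), [25, 28), [30, 43).
Total: 4 + 1 + 2 + 3 + 13 = 23.

23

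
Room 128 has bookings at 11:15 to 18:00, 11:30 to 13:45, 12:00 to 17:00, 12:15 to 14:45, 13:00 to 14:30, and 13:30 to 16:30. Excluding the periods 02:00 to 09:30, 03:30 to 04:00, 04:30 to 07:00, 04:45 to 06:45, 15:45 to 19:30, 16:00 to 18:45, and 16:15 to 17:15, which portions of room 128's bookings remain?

First set merges to 11:15–18:00.
Second set merges to 02:00–09:30, 15:45–19:30.
11:15–18:00 minus B → 11:15–15:45.

11:15–15:45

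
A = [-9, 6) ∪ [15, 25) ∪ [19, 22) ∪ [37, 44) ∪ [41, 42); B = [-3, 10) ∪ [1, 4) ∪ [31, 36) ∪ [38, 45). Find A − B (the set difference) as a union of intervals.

Merge the first list: [-9, 6), [15, 25), [37, 44).
Merge the second list: [-3, 10), [31, 36), [38, 45).
[-9, 6) \ B = [-9, -3).
[15, 25): nothing removed.
[37, 44) \ B = [37, 38).

[-9, -3) ∪ [15, 25) ∪ [37, 38)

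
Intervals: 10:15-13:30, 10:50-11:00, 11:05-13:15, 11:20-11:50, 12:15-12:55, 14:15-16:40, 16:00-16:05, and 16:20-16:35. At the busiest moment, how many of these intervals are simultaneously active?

At 11:20, 3 of the intervals are simultaneously active.
No point has more.

3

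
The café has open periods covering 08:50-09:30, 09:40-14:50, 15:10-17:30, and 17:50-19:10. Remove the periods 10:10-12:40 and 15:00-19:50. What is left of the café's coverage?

08:50–09:30, 09:40–10:10, 12:40–14:50

08:50–09:30 is untouched.
09:40–14:50 with B removed leaves 09:40–10:10, 12:40–14:50.
15:10–17:30 lies entirely inside B → drops out.
17:50–19:10 lies entirely inside B → drops out.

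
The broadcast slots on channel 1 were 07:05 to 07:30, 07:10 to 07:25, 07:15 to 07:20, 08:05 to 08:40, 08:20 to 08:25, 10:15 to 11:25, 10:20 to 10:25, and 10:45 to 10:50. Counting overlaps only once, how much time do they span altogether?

Merged: 07:05–07:30, 08:05–08:40, 10:15–11:25.
Lengths: 25 min + 35 min + 1 h 10 min = 2 h 10 min.

2 h 10 min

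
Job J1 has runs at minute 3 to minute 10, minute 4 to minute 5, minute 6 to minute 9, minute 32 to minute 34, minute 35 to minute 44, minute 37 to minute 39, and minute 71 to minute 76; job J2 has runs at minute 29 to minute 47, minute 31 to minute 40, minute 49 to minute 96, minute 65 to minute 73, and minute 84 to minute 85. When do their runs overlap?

minute 32 to minute 34, minute 35 to minute 44, minute 71 to minute 76

First set merges to minute 3 to minute 10, minute 32 to minute 34, minute 35 to minute 44, minute 71 to minute 76.
Second set merges to minute 29 to minute 47, minute 49 to minute 96.
minute 3 to minute 10 falls entirely outside B.
minute 32 to minute 34 overlaps B on minute 32 to minute 34.
minute 35 to minute 44 overlaps B on minute 35 to minute 44.
minute 71 to minute 76 overlaps B on minute 71 to minute 76.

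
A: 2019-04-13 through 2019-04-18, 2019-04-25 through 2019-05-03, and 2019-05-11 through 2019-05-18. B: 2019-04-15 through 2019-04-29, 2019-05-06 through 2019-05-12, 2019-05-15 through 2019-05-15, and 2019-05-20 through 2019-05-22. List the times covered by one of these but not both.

2019-04-13 through 2019-04-14, 2019-04-19 through 2019-04-24, 2019-04-30 through 2019-05-03, 2019-05-06 through 2019-05-10, 2019-05-13 through 2019-05-14, 2019-05-16 through 2019-05-18, 2019-05-20 through 2019-05-22

A \ B = 2019-04-13 through 2019-04-14, 2019-04-30 through 2019-05-03, 2019-05-13 through 2019-05-14, 2019-05-16 through 2019-05-18.
B \ A = 2019-04-19 through 2019-04-24, 2019-05-06 through 2019-05-10, 2019-05-20 through 2019-05-22.
Union of the two gives the symmetric difference.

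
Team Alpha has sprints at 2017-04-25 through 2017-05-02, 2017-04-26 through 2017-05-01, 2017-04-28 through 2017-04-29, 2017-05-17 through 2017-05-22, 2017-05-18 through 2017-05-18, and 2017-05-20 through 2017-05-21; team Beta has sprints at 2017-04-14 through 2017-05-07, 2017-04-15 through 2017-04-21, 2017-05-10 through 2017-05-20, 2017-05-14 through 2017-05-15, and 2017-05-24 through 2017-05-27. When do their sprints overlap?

2017-04-25 through 2017-05-02, 2017-05-17 through 2017-05-20

First set merges to 2017-04-25 through 2017-05-02, 2017-05-17 through 2017-05-22.
Second set merges to 2017-04-14 through 2017-05-07, 2017-05-10 through 2017-05-20, 2017-05-24 through 2017-05-27.
2017-04-25 through 2017-05-02 overlaps B on 2017-04-25 through 2017-05-02.
2017-05-17 through 2017-05-22 overlaps B on 2017-05-17 through 2017-05-20.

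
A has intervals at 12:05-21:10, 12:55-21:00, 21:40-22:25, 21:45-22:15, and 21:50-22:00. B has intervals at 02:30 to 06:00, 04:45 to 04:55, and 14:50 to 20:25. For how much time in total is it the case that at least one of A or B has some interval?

13 h 20 min

First set merges to 12:05–21:10, 21:40–22:25.
Second set merges to 02:30–06:00, 14:50–20:25.
A ∪ B = 02:30–06:00, 12:05–21:10, 21:40–22:25.
Total: 3 h 30 min + 9 h 5 min + 45 min = 13 h 20 min.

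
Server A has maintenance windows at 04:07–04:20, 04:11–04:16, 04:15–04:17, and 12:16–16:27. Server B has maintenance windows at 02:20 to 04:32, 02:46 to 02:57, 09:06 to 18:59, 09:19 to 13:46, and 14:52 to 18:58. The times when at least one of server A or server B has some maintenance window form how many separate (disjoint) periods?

First set merges to 04:07–04:20, 12:16–16:27.
Second set merges to 02:20–04:32, 09:06–18:59.
A ∪ B = 02:20–04:32, 09:06–18:59.
That is 2 disjoint pieces.

2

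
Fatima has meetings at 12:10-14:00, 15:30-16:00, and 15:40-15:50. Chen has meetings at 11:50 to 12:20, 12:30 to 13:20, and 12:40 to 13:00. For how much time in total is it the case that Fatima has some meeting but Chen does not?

First set merges to 12:10-14:00, 15:30-16:00.
Second set merges to 11:50-12:20, 12:30-13:20.
A \ B = 12:20-12:30, 13:20-14:00, 15:30-16:00.
Total: 10 min + 40 min + 30 min = 1 h 20 min.

1 h 20 min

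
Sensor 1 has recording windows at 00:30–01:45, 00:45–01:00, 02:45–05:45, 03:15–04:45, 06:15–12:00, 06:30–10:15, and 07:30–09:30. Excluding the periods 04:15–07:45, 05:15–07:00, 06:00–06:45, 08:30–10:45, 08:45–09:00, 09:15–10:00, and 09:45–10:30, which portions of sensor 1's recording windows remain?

Merge the first list: 00:30–01:45, 02:45–05:45, 06:15–12:00.
Merge the second list: 04:15–07:45, 08:30–10:45.
00:30–01:45: nothing removed.
02:45–05:45 \ B = 02:45–04:15.
06:15–12:00 \ B = 07:45–08:30, 10:45–12:00.

00:30–01:45, 02:45–04:15, 07:45–08:30, 10:45–12:00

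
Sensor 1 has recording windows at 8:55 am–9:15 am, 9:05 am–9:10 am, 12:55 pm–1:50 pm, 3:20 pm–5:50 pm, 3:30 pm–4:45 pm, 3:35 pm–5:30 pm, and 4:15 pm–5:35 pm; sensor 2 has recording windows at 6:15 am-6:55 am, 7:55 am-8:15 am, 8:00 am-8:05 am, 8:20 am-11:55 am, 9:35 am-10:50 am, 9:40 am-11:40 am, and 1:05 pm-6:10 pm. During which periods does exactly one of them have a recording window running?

A, merged: 8:55 am-9:15 am, 12:55 pm-1:50 pm, 3:20 pm-5:50 pm.
B, merged: 6:15 am-6:55 am, 7:55 am-8:15 am, 8:20 am-11:55 am, 1:05 pm-6:10 pm.
A \ B = 12:55 pm-1:05 pm.
B \ A = 6:15 am-6:55 am, 7:55 am-8:15 am, 8:20 am-8:55 am, 9:15 am-11:55 am, 1:50 pm-3:20 pm, 5:50 pm-6:10 pm.
Union of the two gives the symmetric difference.

6:15 am-6:55 am, 7:55 am-8:15 am, 8:20 am-8:55 am, 9:15 am-11:55 am, 12:55 pm-1:05 pm, 1:50 pm-3:20 pm, 5:50 pm-6:10 pm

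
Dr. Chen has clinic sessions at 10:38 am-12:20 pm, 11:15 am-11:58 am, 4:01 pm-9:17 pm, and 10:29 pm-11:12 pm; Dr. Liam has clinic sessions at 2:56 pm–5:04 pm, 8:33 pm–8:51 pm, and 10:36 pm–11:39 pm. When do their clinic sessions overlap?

4:01 pm-5:04 pm, 8:33 pm-8:51 pm, 10:36 pm-11:12 pm

A, merged: 10:38 am-12:20 pm, 4:01 pm-9:17 pm, 10:29 pm-11:12 pm.
10:38 am-12:20 pm falls entirely outside B.
4:01 pm-9:17 pm overlaps B on 4:01 pm-5:04 pm, 8:33 pm-8:51 pm.
10:29 pm-11:12 pm overlaps B on 10:36 pm-11:12 pm.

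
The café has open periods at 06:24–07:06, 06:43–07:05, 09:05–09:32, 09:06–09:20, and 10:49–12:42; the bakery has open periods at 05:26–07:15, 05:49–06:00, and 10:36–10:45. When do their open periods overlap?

06:24–07:06

First set merges to 06:24–07:06, 09:05–09:32, 10:49–12:42.
Second set merges to 05:26–07:15, 10:36–10:45.
06:24–07:06 ∩ B → 06:24–07:06.
09:05–09:32 meets no B interval.
10:49–12:42 meets no B interval.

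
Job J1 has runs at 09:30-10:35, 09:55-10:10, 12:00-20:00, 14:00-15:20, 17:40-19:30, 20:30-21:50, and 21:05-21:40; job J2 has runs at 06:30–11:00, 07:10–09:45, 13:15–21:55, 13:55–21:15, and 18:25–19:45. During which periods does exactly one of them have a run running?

A, merged: 09:30–10:35, 12:00–20:00, 20:30–21:50.
B, merged: 06:30–11:00, 13:15–21:55.
A but not B: 12:00–13:15.
B but not A: 06:30–09:30, 10:35–11:00, 20:00–20:30, 21:50–21:55.
Combining gives A △ B.

06:30–09:30, 10:35–11:00, 12:00–13:15, 20:00–20:30, 21:50–21:55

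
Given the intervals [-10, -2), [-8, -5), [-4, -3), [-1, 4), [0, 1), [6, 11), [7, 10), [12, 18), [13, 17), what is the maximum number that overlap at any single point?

At -8, 2 of the intervals are simultaneously active.
No point has more.

2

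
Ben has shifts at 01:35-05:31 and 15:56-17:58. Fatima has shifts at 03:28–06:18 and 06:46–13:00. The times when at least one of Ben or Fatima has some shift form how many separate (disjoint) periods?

3

A ∪ B = 01:35–06:18, 06:46–13:00, 15:56–17:58.
That is 3 disjoint pieces.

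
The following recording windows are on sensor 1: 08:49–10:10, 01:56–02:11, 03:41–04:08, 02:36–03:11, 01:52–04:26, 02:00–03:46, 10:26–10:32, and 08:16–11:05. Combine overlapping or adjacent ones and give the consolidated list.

Sort by start: 01:52-04:26, 01:56-02:11, 02:00-03:46, 02:36-03:11, 03:41-04:08, 08:16-11:05, 08:49-10:10, 10:26-10:32.
01:56-02:11 overlaps/touches 01:52-04:26 → extend to 01:52-04:26.
02:00-03:46 overlaps/touches 01:52-04:26 → extend to 01:52-04:26.
02:36-03:11 overlaps/touches 01:52-04:26 → extend to 01:52-04:26.
03:41-04:08 overlaps/touches 01:52-04:26 → extend to 01:52-04:26.
08:16-11:05 is disjoint → start new block.
08:49-10:10 overlaps/touches 08:16-11:05 → extend to 08:16-11:05.
10:26-10:32 overlaps/touches 08:16-11:05 → extend to 08:16-11:05.

01:52-04:26, 08:16-11:05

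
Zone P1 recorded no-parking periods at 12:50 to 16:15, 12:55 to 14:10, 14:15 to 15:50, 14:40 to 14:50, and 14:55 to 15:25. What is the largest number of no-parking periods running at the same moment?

Sweep endpoints in order; track running count of active intervals.
Peak of 3 reached at 14:40.

3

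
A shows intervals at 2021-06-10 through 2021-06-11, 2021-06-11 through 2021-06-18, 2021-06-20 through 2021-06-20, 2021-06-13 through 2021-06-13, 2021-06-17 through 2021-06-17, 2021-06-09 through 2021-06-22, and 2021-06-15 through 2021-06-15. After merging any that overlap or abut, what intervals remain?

2021-06-09 through 2021-06-22

Sort by start: 2021-06-09 through 2021-06-22, 2021-06-10 through 2021-06-11, 2021-06-11 through 2021-06-18, 2021-06-13 through 2021-06-13, 2021-06-15 through 2021-06-15, 2021-06-17 through 2021-06-17, 2021-06-20 through 2021-06-20.
2021-06-10 through 2021-06-11 overlaps/touches 2021-06-09 through 2021-06-22 → extend to 2021-06-09 through 2021-06-22.
2021-06-11 through 2021-06-18 overlaps/touches 2021-06-09 through 2021-06-22 → extend to 2021-06-09 through 2021-06-22.
2021-06-13 through 2021-06-13 overlaps/touches 2021-06-09 through 2021-06-22 → extend to 2021-06-09 through 2021-06-22.
2021-06-15 through 2021-06-15 overlaps/touches 2021-06-09 through 2021-06-22 → extend to 2021-06-09 through 2021-06-22.
2021-06-17 through 2021-06-17 overlaps/touches 2021-06-09 through 2021-06-22 → extend to 2021-06-09 through 2021-06-22.
2021-06-20 through 2021-06-20 overlaps/touches 2021-06-09 through 2021-06-22 → extend to 2021-06-09 through 2021-06-22.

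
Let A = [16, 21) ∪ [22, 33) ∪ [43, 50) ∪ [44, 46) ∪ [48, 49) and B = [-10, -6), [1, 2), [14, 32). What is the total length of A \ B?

8

Merge the first list: [16, 21), [22, 33), [43, 50).
A \ B = [32, 33), [43, 50).
Total: 1 + 7 = 8.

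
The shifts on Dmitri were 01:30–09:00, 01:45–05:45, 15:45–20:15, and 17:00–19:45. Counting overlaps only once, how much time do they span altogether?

12 h

Merged: 01:30–09:00, 15:45–20:15.
Lengths: 7 h 30 min + 4 h 30 min = 12 h.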